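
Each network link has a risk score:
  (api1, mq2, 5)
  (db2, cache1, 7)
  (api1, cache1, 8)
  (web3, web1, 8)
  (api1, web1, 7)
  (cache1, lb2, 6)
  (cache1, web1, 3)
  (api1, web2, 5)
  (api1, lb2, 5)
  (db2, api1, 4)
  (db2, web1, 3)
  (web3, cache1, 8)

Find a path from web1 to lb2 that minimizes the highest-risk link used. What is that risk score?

5

Comparing a few candidate routes:
web1 -> api1 -> db2 -> cache1 -> lb2: max(7, 4, 7, 6) = 7
web1 -> db2 -> cache1 -> lb2: max(3, 7, 6) = 7
web1 -> cache1 -> lb2: max(3, 6) = 6
web1 -> db2 -> api1 -> lb2: max(3, 4, 5) = 5
web1 -> cache1 -> db2 -> api1 -> lb2: max(3, 7, 4, 5) = 7
web1 -> api1 -> lb2: max(7, 5) = 7
Best route has worst link 5.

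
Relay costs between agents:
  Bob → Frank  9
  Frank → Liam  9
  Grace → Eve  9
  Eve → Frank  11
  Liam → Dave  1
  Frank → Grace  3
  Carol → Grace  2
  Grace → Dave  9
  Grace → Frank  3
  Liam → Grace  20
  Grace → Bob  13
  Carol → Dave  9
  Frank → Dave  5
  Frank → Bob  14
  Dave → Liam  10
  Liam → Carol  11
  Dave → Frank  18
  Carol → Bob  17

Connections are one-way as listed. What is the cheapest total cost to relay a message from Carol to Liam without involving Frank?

19

Routes from Carol to Liam avoiding Frank:
Carol → Dave → Liam: 9 + 10 = 19
Carol → Grace → Dave → Liam: 2 + 9 + 10 = 21
Best route has total 19.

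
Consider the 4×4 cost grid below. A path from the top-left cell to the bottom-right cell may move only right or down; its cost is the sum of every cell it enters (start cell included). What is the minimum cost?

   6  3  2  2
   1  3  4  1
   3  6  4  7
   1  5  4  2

Best path: [0,0] → [1,0] → [2,0] → [3,0] → [3,1] → [3,2] → [3,3]
Cost: 6 + 1 + 3 + 1 + 5 + 4 + 2 = 22
For comparison, the top-then-right route costs 23.

22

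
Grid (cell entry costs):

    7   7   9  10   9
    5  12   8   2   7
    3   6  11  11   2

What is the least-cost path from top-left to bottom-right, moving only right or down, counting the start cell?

Cheapest: r0c0 r0c1 r0c2 r1c2 r1c3 r1c4 r2c4
  7 + 7 + 9 + 8 + 2 + 7 + 2 = 42
For comparison, the top-then-right route costs 51.

42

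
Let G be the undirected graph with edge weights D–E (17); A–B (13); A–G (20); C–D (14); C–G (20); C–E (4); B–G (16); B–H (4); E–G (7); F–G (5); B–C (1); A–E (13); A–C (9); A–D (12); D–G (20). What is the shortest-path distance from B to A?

Some routes from B to A:
B - C - A: 1 + 9 = 10
B - A: 13
B - C - D - A: 1 + 14 + 12 = 27
B - C - E - A: 1 + 4 + 13 = 18
B - C - E - G - A: 1 + 4 + 7 + 20 = 32
The minimum is 10.

10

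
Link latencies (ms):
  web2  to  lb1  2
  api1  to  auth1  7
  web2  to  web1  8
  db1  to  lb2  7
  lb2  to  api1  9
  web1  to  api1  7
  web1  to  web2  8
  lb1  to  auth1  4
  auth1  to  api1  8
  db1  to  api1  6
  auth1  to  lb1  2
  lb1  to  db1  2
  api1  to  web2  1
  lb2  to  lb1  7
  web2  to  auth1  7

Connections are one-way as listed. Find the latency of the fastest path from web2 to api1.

Checking several routes:
web2→lb1→auth1→api1: 2 + 4 + 8 = 14
web2→web1→api1: 8 + 7 = 15
web2→auth1→api1: 7 + 8 = 15
web2→lb1→db1→api1: 2 + 2 + 6 = 10
Best route has total 10 ms.

10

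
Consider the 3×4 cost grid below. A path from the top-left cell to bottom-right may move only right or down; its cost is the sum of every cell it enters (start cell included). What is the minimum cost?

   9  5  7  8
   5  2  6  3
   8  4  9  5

30

Take (0,0)→(0,1)→(1,1)→(1,2)→(1,3)→(2,3) for a total of 9 + 5 + 2 + 6 + 3 + 5 = 30.
For comparison, the top-then-right route costs 37.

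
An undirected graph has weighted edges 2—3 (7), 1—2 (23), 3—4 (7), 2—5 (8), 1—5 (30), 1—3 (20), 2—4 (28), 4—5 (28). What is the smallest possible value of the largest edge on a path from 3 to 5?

8

A few of the 3→5 routes:
3 - 4 - 2 - 5: max(7, 28, 8) = 28
3 - 1 - 2 - 4 - 5: max(20, 23, 28, 28) = 28
3 - 4 - 5: max(7, 28) = 28
3 - 1 - 2 - 5: max(20, 23, 8) = 23
3 - 2 - 5: max(7, 8) = 8
Smallest bottleneck: 8.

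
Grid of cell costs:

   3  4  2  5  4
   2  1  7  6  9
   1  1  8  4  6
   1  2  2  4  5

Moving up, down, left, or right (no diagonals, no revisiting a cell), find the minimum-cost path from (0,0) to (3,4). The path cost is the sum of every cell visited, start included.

20

Take (0,0) (1,0) (1,1) (2,1) (3,1) (3,2) (3,3) (3,4) for a total of 3 + 2 + 1 + 1 + 2 + 2 + 4 + 5 = 20.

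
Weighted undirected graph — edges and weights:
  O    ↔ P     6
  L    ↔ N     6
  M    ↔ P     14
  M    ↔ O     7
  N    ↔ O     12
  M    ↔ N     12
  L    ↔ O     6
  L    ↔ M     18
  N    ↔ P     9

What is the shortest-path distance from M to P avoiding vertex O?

Paths from M to P avoiding O:
M -> L -> N -> P: 18 + 6 + 9 = 33
M -> P: 14
M -> N -> P: 12 + 9 = 21
Best route has total 14.

14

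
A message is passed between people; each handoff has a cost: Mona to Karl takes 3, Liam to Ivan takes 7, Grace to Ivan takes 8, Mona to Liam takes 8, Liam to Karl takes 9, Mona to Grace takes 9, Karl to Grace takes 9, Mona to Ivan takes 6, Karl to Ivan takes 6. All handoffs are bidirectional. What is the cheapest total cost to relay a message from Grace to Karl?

9

Comparing a few candidate routes:
Grace→Karl: 9
Grace→Ivan→Karl: 8 + 6 = 14
Grace→Mona→Karl: 9 + 3 = 12
Grace→Ivan→Mona→Karl: 8 + 6 + 3 = 17
Shortest: 9.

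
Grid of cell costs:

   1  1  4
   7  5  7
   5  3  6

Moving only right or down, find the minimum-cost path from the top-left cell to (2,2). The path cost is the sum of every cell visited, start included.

Cheapest: r0c0 → r0c1 → r1c1 → r2c1 → r2c2
  1 + 1 + 5 + 3 + 6 = 16
(Top row then right column would cost 19.)

16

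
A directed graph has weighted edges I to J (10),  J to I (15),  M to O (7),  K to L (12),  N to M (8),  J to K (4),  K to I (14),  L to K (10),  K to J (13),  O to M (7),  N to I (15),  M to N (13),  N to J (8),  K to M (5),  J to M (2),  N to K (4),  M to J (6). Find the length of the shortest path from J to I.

Candidate routes:
J - M - N - K - I: 2 + 13 + 4 + 14 = 33
J - K - M - N - I: 4 + 5 + 13 + 15 = 37
J - K - I: 4 + 14 = 18
J - I: 15
J - M - N - I: 2 + 13 + 15 = 30
Shortest: 15.

15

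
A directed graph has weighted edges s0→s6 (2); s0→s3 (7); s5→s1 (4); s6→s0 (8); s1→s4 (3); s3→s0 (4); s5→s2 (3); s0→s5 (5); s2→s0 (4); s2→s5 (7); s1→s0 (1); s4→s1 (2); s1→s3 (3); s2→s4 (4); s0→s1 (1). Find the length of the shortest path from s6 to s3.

Routes from s6 to s3:
s6 -> s0 -> s5 -> s1 -> s3: 8 + 5 + 4 + 3 = 20
s6 -> s0 -> s1 -> s3: 8 + 1 + 3 = 12
s6 -> s0 -> s5 -> s2 -> s4 -> s1 -> s3: 8 + 5 + 3 + 4 + 2 + 3 = 25
s6 -> s0 -> s3: 8 + 7 = 15
Best route has total 12.

12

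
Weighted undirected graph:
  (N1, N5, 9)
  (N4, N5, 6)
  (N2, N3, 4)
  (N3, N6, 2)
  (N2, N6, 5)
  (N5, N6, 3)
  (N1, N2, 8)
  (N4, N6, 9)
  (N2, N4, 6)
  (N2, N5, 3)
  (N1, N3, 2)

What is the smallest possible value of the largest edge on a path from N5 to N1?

3

A few of the N5→N1 routes:
N5→N6→N3→N1: max(3, 2, 2) = 3
N5→N2→N6→N3→N1: max(3, 5, 2, 2) = 5
N5→N4→N2→N6→N3→N1: max(6, 6, 5, 2, 2) = 6
N5→N2→N3→N1: max(3, 4, 2) = 4
N5→N4→N2→N3→N1: max(6, 6, 4, 2) = 6
N5→N6→N2→N3→N1: max(3, 5, 4, 2) = 5
Best route has worst link 3.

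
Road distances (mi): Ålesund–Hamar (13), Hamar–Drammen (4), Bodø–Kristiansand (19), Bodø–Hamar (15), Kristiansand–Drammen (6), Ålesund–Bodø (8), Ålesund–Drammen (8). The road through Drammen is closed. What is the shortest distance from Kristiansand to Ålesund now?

27

Paths from Kristiansand to Ålesund avoiding Drammen:
Kristiansand→Bodø→Hamar→Ålesund: 19 + 15 + 13 = 47
Kristiansand→Bodø→Ålesund: 19 + 8 = 27
Best route has total 27 mi.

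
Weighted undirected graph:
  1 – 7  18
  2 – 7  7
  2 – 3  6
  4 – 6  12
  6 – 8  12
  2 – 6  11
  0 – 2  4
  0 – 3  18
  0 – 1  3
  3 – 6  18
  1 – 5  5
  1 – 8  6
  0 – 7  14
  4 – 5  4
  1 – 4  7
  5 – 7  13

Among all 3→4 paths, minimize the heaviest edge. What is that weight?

6

A few of the 3→4 routes:
3→2→0→1→5→4: max(6, 4, 3, 5, 4) = 6
3→2→6→8→1→4: max(6, 11, 12, 6, 7) = 12
3→2→0→1→4: max(6, 4, 3, 7) = 7
3→2→6→8→1→5→4: max(6, 11, 12, 6, 5, 4) = 12
3→2→6→4: max(6, 11, 12) = 12
Smallest bottleneck: 6.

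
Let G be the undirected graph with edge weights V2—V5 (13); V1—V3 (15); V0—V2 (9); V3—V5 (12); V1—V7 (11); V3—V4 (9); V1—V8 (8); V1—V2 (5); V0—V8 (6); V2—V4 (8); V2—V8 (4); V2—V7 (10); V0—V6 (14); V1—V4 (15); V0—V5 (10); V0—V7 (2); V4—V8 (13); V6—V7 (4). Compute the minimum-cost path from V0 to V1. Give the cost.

A few of the V0→V1 routes:
V0→V8→V2→V1: 6 + 4 + 5 = 15
V0→V2→V1: 9 + 5 = 14
V0→V7→V2→V1: 2 + 10 + 5 = 17
V0→V7→V1: 2 + 11 = 13
V0→V8→V1: 6 + 8 = 14
V0→V2→V8→V1: 9 + 4 + 8 = 21
Best route has total 13.

13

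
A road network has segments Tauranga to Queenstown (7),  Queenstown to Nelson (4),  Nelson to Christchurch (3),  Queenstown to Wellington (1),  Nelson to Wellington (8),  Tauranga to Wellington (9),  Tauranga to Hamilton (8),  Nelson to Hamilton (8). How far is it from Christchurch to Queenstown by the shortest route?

7

Paths from Christchurch to Queenstown:
Christchurch→Nelson→Wellington→Queenstown: 3 + 8 + 1 = 12
Christchurch→Nelson→Queenstown: 3 + 4 = 7
Christchurch→Nelson→Hamilton→Tauranga→Queenstown: 3 + 8 + 8 + 7 = 26
Christchurch→Nelson→Hamilton→Tauranga→Wellington→Queenstown: 3 + 8 + 8 + 9 + 1 = 29
Christchurch→Nelson→Wellington→Tauranga→Queenstown: 3 + 8 + 9 + 7 = 27
Best route has total 7 km.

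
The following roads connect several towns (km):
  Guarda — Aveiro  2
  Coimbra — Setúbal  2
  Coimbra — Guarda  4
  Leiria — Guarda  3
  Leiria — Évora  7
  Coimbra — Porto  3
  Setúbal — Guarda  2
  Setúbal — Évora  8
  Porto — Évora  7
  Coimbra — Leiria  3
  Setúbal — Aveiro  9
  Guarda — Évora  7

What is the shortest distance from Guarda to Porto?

7

Comparing a few candidate routes:
Guarda → Évora → Porto: 7 + 7 = 14
Guarda → Setúbal → Coimbra → Porto: 2 + 2 + 3 = 7
Guarda → Coimbra → Porto: 4 + 3 = 7
Guarda → Leiria → Coimbra → Porto: 3 + 3 + 3 = 9
Guarda → Aveiro → Setúbal → Coimbra → Porto: 2 + 9 + 2 + 3 = 16
Guarda → Leiria → Évora → Porto: 3 + 7 + 7 = 17
Best route has total 7 km.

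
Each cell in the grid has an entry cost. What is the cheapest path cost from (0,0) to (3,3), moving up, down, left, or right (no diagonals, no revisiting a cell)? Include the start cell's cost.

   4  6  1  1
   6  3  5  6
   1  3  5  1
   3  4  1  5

24

Path (0,0) → (0,1) → (0,2) → (0,3) → (1,3) → (2,3) → (3,3): 4 + 6 + 1 + 1 + 6 + 1 + 5 = 24.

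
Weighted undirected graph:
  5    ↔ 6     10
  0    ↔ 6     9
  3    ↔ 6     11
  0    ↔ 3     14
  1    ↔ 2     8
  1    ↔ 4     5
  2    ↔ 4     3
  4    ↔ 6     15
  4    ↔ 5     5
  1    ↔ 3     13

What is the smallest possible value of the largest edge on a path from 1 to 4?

5

A few of the 1→4 routes:
1→3→6→5→4: max(13, 11, 10, 5) = 13
1→2→4: max(8, 3) = 8
1→4: max(5) = 5
Best route has worst link 5.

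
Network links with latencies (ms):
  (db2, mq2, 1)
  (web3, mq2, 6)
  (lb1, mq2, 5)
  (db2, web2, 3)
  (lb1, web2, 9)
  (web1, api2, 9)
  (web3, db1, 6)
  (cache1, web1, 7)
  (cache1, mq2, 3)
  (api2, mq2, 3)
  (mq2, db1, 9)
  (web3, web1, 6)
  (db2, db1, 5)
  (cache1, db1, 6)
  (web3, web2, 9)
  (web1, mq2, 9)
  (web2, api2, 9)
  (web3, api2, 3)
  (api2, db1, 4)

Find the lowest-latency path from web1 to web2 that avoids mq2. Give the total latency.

Checking several routes:
web1 - cache1 - db1 - db2 - web2: 7 + 6 + 5 + 3 = 21
web1 - web3 - web2: 6 + 9 = 15
web1 - api2 - web2: 9 + 9 = 18
web1 - web3 - api2 - web2: 6 + 3 + 9 = 18
web1 - web3 - db1 - db2 - web2: 6 + 6 + 5 + 3 = 20
Shortest: 15 ms.

15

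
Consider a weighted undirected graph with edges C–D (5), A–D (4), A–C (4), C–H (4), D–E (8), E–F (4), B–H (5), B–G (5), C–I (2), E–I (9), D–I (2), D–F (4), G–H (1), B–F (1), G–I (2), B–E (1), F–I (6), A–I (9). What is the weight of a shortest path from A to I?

Some routes from A to I:
A → D → I: 4 + 2 = 6
A → I: 9
A → C → I: 4 + 2 = 6
The minimum is 6.

6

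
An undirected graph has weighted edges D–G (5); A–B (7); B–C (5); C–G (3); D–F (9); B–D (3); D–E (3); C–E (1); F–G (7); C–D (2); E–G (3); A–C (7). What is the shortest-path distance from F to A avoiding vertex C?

19

Paths from F to A avoiding C:
F→G→E→D→B→A: 7 + 3 + 3 + 3 + 7 = 23
F→G→D→B→A: 7 + 5 + 3 + 7 = 22
F→D→B→A: 9 + 3 + 7 = 19
Best route has total 19.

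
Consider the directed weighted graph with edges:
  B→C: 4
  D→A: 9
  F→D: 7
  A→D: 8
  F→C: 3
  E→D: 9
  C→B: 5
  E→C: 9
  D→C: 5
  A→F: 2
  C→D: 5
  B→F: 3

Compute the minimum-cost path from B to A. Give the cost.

18

Paths from B to A:
B → F → C → D → A: 3 + 3 + 5 + 9 = 20
B → C → D → A: 4 + 5 + 9 = 18
B → F → D → A: 3 + 7 + 9 = 19
The minimum is 18.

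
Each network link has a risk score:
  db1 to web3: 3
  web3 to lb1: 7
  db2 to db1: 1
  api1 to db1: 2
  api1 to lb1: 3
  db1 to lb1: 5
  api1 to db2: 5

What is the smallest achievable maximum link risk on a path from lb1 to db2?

Routes from lb1 to db2:
lb1-web3-db1-api1-db2: max(7, 3, 2, 5) = 7
lb1-web3-db1-db2: max(7, 3, 1) = 7
lb1-api1-db2: max(3, 5) = 5
lb1-db1-api1-db2: max(5, 2, 5) = 5
lb1-db1-db2: max(5, 1) = 5
lb1-api1-db1-db2: max(3, 2, 1) = 3
Smallest bottleneck: 3.

3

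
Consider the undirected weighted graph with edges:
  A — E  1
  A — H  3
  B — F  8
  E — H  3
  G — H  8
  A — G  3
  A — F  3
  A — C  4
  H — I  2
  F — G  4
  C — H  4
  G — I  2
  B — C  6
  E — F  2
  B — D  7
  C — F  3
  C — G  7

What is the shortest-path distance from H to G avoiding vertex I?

6

Checking several routes:
H→A→F→G: 3 + 3 + 4 = 10
H→E→F→G: 3 + 2 + 4 = 9
H→G: 8
H→E→A→G: 3 + 1 + 3 = 7
H→A→G: 3 + 3 = 6
Shortest: 6.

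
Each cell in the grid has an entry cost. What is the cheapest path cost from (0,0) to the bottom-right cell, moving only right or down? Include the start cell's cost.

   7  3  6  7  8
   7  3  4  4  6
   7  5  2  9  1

Best path: [0,0] → [0,1] → [1,1] → [1,2] → [1,3] → [1,4] → [2,4]
Cost: 7 + 3 + 3 + 4 + 4 + 6 + 1 = 28

28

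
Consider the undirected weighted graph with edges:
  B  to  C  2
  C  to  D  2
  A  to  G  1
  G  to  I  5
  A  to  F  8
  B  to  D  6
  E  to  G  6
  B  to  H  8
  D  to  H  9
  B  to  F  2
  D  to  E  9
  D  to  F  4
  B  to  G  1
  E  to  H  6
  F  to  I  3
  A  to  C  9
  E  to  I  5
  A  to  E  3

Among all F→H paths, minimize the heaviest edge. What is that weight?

Comparing a few candidate routes:
F→B→G→E→H: max(2, 1, 6, 6) = 6
F→B→G→A→E→H: max(2, 1, 1, 3, 6) = 6
F→B→G→I→E→H: max(2, 1, 5, 5, 6) = 6
Smallest bottleneck: 6.

6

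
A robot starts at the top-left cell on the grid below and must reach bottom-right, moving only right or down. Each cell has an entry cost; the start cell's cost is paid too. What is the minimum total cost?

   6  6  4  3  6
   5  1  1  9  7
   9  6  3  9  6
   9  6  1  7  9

Path [0,0] → [1,0] → [1,1] → [1,2] → [2,2] → [3,2] → [3,3] → [3,4]: 6 + 5 + 1 + 1 + 3 + 1 + 7 + 9 = 33.
For comparison, the top-then-right route costs 47.

33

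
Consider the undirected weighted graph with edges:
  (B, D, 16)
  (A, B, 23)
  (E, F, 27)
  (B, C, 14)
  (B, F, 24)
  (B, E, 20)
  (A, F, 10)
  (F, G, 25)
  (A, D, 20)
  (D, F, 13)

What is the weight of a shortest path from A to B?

23

A few of the A→B routes:
A -> B: 23
A -> F -> B: 10 + 24 = 34
A -> F -> D -> B: 10 + 13 + 16 = 39
A -> D -> B: 20 + 16 = 36
Shortest: 23.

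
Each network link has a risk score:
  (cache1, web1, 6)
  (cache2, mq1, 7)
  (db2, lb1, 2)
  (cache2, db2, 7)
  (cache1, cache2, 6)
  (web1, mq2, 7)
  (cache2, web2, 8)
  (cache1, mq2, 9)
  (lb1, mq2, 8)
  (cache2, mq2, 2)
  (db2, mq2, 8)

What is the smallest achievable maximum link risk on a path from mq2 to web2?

Checking several routes:
mq2-web1-cache1-cache2-web2: max(7, 6, 6, 8) = 8
mq2-lb1-db2-cache2-web2: max(8, 2, 7, 8) = 8
mq2-db2-cache2-web2: max(8, 7, 8) = 8
mq2-cache2-web2: max(2, 8) = 8
Best route has worst link 8.

8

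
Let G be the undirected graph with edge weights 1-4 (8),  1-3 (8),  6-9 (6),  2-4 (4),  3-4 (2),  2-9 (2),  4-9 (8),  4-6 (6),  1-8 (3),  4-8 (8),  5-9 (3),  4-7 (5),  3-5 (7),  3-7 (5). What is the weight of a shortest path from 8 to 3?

10

Some routes from 8 to 3:
8-1-3: 3 + 8 = 11
8-4-7-3: 8 + 5 + 5 = 18
8-4-3: 8 + 2 = 10
8-1-4-3: 3 + 8 + 2 = 13
Best route has total 10.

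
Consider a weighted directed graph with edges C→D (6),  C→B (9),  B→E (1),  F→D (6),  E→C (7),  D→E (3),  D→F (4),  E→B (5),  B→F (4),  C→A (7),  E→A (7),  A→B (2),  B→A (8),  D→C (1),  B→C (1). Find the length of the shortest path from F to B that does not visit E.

Paths from F to B avoiding E:
F→D→C→A→B: 6 + 1 + 7 + 2 = 16
F→D→C→B: 6 + 1 + 9 = 16
Shortest: 16.

16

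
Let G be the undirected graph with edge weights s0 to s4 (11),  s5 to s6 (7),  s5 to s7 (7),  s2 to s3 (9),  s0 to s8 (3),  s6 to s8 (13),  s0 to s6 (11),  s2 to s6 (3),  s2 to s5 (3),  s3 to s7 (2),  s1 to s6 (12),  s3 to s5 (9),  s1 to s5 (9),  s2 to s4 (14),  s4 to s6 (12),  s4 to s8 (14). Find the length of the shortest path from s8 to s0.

Comparing a few candidate routes:
s8 -> s4 -> s0: 14 + 11 = 25
s8 -> s0: 3
s8 -> s6 -> s0: 13 + 11 = 24
Shortest: 3.

3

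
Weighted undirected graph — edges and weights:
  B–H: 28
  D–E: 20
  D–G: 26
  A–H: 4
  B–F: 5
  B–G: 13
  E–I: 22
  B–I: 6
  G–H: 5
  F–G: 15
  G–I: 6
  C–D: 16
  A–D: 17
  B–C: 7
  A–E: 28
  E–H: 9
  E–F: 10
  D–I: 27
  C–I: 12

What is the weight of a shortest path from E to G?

14

A few of the E→G routes:
E -> I -> G: 22 + 6 = 28
E -> F -> B -> I -> G: 10 + 5 + 6 + 6 = 27
E -> F -> B -> G: 10 + 5 + 13 = 28
E -> H -> G: 9 + 5 = 14
E -> F -> G: 10 + 15 = 25
Best route has total 14.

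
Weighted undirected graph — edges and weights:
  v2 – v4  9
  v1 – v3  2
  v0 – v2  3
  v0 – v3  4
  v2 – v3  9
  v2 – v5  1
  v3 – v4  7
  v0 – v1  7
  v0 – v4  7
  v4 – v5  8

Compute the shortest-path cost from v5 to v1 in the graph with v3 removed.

11

Routes from v5 to v1 avoiding v3:
v5→v2→v4→v0→v1: 1 + 9 + 7 + 7 = 24
v5→v4→v2→v0→v1: 8 + 9 + 3 + 7 = 27
v5→v4→v0→v1: 8 + 7 + 7 = 22
v5→v2→v0→v1: 1 + 3 + 7 = 11
Shortest: 11.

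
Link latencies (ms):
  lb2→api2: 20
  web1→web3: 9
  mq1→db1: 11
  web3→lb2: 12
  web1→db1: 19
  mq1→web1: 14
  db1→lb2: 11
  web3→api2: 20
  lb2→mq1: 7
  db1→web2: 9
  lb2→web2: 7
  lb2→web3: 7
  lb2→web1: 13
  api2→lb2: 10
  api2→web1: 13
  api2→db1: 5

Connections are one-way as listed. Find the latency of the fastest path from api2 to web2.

Checking several routes:
api2 -> web1 -> db1 -> web2: 13 + 19 + 9 = 41
api2 -> lb2 -> mq1 -> db1 -> web2: 10 + 7 + 11 + 9 = 37
api2 -> web1 -> web3 -> lb2 -> web2: 13 + 9 + 12 + 7 = 41
api2 -> db1 -> web2: 5 + 9 = 14
api2 -> lb2 -> web2: 10 + 7 = 17
api2 -> db1 -> lb2 -> web2: 5 + 11 + 7 = 23
The minimum is 14 ms.

14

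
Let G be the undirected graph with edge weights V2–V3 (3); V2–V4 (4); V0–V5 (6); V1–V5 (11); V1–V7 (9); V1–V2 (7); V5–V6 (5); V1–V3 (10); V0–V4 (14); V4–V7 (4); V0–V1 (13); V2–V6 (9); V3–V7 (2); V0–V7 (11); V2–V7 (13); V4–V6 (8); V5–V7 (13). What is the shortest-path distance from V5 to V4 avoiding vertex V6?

Some routes from V5 to V4 avoiding V6:
V5 → V0 → V7 → V4: 6 + 11 + 4 = 21
V5 → V0 → V4: 6 + 14 = 20
V5 → V7 → V4: 13 + 4 = 17
V5 → V7 → V3 → V2 → V4: 13 + 2 + 3 + 4 = 22
V5 → V1 → V7 → V4: 11 + 9 + 4 = 24
V5 → V1 → V2 → V4: 11 + 7 + 4 = 22
The minimum is 17.

17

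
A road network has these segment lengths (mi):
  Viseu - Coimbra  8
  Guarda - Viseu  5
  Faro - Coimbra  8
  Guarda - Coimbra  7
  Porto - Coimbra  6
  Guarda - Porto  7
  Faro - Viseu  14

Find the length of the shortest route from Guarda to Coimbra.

Routes from Guarda to Coimbra:
Guarda-Viseu-Faro-Coimbra: 5 + 14 + 8 = 27
Guarda-Porto-Coimbra: 7 + 6 = 13
Guarda-Viseu-Coimbra: 5 + 8 = 13
Guarda-Coimbra: 7
Shortest: 7 mi.

7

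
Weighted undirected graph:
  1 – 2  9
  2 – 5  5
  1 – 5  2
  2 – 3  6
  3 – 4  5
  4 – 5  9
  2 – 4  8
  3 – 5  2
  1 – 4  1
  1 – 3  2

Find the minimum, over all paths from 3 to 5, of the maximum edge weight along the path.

Comparing a few candidate routes:
3 → 1 → 5: max(2, 2) = 2
3 → 2 → 5: max(6, 5) = 6
3 → 5: max(2) = 2
3 → 4 → 1 → 5: max(5, 1, 2) = 5
Smallest bottleneck: 2.

2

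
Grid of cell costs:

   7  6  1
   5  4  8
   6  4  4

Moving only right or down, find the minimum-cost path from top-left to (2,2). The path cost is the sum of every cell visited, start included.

Cheapest: r0c0→r1c0→r1c1→r2c1→r2c2
  7 + 5 + 4 + 4 + 4 = 24
(Top row then right column would cost 26.)

24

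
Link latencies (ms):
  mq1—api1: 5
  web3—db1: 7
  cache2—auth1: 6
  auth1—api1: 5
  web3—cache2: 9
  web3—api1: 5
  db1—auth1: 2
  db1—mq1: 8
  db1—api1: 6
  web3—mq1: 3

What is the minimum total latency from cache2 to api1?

Comparing a few candidate routes:
cache2→web3→api1: 9 + 5 = 14
cache2→auth1→db1→api1: 6 + 2 + 6 = 14
cache2→auth1→api1: 6 + 5 = 11
Best route has total 11 ms.

11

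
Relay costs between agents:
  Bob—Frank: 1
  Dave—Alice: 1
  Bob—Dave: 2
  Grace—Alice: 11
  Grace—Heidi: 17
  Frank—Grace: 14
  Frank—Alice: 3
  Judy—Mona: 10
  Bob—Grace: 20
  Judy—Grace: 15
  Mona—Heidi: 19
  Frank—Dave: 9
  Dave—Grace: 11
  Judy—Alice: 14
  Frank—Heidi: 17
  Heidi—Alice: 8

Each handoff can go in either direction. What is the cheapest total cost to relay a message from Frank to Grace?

A few of the Frank→Grace routes:
Frank - Alice - Grace: 3 + 11 = 14
Frank - Grace: 14
Frank - Bob - Dave - Grace: 1 + 2 + 11 = 14
The minimum is 14.

14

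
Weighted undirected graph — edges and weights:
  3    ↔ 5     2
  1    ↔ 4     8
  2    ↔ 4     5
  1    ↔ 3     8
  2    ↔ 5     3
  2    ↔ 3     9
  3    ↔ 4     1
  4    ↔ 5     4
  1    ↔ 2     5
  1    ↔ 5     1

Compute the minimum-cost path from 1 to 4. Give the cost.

A few of the 1→4 routes:
1→5→3→4: 1 + 2 + 1 = 4
1→5→4: 1 + 4 = 5
1→4: 8
1→3→4: 8 + 1 = 9
Shortest: 4.

4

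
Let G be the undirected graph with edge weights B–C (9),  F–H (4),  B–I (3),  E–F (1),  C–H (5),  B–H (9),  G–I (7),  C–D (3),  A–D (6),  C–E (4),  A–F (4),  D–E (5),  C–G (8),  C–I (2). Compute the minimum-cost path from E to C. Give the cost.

4

Some routes from E to C:
E-D-C: 5 + 3 = 8
E-C: 4
E-F-H-C: 1 + 4 + 5 = 10
Best route has total 4.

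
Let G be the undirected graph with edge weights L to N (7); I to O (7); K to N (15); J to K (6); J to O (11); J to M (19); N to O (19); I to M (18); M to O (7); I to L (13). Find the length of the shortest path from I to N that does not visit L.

26

Some routes from I to N avoiding L:
I-M-O-N: 18 + 7 + 19 = 44
I-O-M-J-K-N: 7 + 7 + 19 + 6 + 15 = 54
I-O-N: 7 + 19 = 26
I-O-J-K-N: 7 + 11 + 6 + 15 = 39
I-M-J-K-N: 18 + 19 + 6 + 15 = 58
I-M-O-J-K-N: 18 + 7 + 11 + 6 + 15 = 57
Best route has total 26.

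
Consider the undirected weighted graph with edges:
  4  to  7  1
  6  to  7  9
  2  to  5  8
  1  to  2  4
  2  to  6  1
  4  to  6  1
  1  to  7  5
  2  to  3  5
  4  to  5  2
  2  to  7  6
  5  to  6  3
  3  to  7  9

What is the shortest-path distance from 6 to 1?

5

Some routes from 6 to 1:
6 -> 5 -> 4 -> 7 -> 1: 3 + 2 + 1 + 5 = 11
6 -> 2 -> 1: 1 + 4 = 5
6 -> 4 -> 7 -> 1: 1 + 1 + 5 = 7
Best route has total 5.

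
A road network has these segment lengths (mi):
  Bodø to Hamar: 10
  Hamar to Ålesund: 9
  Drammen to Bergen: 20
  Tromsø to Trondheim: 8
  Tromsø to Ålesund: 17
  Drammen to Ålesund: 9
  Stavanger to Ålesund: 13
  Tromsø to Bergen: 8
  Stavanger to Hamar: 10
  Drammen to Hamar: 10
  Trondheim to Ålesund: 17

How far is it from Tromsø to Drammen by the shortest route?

26

Comparing a few candidate routes:
Tromsø - Trondheim - Ålesund - Drammen: 8 + 17 + 9 = 34
Tromsø - Bergen - Drammen: 8 + 20 = 28
Tromsø - Ålesund - Drammen: 17 + 9 = 26
Tromsø - Ålesund - Hamar - Drammen: 17 + 9 + 10 = 36
Best route has total 26 mi.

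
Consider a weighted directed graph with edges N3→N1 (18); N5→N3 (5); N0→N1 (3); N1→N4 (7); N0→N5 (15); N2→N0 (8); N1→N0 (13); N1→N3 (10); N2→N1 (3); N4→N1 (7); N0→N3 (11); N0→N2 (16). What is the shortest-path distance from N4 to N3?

Paths from N4 to N3:
N4 - N1 - N0 - N3: 7 + 13 + 11 = 31
N4 - N1 - N3: 7 + 10 = 17
N4 - N1 - N0 - N5 - N3: 7 + 13 + 15 + 5 = 40
The minimum is 17.

17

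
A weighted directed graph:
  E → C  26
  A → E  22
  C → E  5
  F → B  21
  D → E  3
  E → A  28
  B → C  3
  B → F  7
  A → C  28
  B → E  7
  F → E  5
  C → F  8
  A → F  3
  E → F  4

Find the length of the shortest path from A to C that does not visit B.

Paths from A to C avoiding B:
A -> F -> E -> C: 3 + 5 + 26 = 34
A -> C: 28
A -> E -> C: 22 + 26 = 48
Shortest: 28.

28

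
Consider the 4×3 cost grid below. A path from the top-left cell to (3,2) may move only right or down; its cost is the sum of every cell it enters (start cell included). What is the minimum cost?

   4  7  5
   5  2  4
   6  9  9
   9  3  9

32

Best path: [0,0] -> [1,0] -> [1,1] -> [2,1] -> [3,1] -> [3,2]
Cost: 4 + 5 + 2 + 9 + 3 + 9 = 32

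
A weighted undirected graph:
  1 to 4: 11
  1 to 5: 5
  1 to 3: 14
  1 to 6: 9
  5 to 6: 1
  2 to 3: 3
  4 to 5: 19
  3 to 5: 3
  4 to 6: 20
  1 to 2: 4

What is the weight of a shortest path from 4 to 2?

Some routes from 4 to 2:
4 → 1 → 2: 11 + 4 = 15
4 → 5 → 3 → 2: 19 + 3 + 3 = 25
4 → 1 → 5 → 3 → 2: 11 + 5 + 3 + 3 = 22
4 → 6 → 5 → 3 → 2: 20 + 1 + 3 + 3 = 27
Best route has total 15.

15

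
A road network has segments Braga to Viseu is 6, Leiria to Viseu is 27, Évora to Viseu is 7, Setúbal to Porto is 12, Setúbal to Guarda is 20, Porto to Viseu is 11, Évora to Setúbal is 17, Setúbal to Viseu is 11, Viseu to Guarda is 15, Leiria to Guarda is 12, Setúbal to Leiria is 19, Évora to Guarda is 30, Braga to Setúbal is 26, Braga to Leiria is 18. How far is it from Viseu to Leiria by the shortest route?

24

Some routes from Viseu to Leiria:
Viseu - Setúbal - Leiria: 11 + 19 = 30
Viseu - Guarda - Leiria: 15 + 12 = 27
Viseu - Braga - Leiria: 6 + 18 = 24
Viseu - Leiria: 27
Best route has total 24.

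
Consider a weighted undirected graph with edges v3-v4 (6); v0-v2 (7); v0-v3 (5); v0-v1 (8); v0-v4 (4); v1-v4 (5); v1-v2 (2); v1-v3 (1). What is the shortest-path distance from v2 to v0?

7

Routes from v2 to v0:
v2-v1-v3-v4-v0: 2 + 1 + 6 + 4 = 13
v2-v1-v0: 2 + 8 = 10
v2-v0: 7
v2-v1-v4-v0: 2 + 5 + 4 = 11
v2-v1-v3-v0: 2 + 1 + 5 = 8
v2-v1-v4-v3-v0: 2 + 5 + 6 + 5 = 18
The minimum is 7.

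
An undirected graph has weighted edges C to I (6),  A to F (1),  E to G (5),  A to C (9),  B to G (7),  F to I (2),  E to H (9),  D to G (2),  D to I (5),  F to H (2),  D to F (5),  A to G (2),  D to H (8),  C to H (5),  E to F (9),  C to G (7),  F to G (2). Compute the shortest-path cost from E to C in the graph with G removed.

14

Comparing a few candidate routes:
E-F-I-C: 9 + 2 + 6 = 17
E-H-C: 9 + 5 = 14
E-F-H-C: 9 + 2 + 5 = 16
E-F-A-C: 9 + 1 + 9 = 19
Shortest: 14.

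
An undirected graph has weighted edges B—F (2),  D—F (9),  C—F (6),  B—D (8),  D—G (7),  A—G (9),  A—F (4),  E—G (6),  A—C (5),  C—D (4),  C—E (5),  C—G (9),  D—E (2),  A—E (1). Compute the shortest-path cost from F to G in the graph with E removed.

13

Comparing a few candidate routes:
F→B→D→G: 2 + 8 + 7 = 17
F→C→G: 6 + 9 = 15
F→D→G: 9 + 7 = 16
F→A→G: 4 + 9 = 13
The minimum is 13.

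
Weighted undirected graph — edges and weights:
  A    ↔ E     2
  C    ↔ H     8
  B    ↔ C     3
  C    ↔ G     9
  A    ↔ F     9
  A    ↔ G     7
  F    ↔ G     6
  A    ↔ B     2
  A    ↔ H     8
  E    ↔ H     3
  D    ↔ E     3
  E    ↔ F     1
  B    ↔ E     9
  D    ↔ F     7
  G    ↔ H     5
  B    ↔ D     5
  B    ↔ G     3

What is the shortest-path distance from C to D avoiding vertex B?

14

Checking several routes:
C → H → A → E → D: 8 + 8 + 2 + 3 = 21
C → H → E → F → D: 8 + 3 + 1 + 7 = 19
C → H → E → D: 8 + 3 + 3 = 14
C → G → H → E → D: 9 + 5 + 3 + 3 = 20
C → G → F → E → D: 9 + 6 + 1 + 3 = 19
Shortest: 14.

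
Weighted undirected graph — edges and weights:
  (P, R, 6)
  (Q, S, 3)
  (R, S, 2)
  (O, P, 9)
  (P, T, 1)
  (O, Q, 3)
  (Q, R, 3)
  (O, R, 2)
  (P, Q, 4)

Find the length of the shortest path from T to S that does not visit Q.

9

Routes from T to S avoiding Q:
T - P - R - S: 1 + 6 + 2 = 9
T - P - O - R - S: 1 + 9 + 2 + 2 = 14
Shortest: 9.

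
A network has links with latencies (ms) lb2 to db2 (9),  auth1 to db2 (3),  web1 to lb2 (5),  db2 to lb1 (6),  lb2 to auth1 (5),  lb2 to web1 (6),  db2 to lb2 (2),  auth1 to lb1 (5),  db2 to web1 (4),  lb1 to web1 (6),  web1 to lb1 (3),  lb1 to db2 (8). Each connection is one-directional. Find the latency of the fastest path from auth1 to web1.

7

Some routes from auth1 to web1:
auth1-lb1-web1: 5 + 6 = 11
auth1-db2-lb1-web1: 3 + 6 + 6 = 15
auth1-db2-web1: 3 + 4 = 7
auth1-db2-lb2-web1: 3 + 2 + 6 = 11
Shortest: 7 ms.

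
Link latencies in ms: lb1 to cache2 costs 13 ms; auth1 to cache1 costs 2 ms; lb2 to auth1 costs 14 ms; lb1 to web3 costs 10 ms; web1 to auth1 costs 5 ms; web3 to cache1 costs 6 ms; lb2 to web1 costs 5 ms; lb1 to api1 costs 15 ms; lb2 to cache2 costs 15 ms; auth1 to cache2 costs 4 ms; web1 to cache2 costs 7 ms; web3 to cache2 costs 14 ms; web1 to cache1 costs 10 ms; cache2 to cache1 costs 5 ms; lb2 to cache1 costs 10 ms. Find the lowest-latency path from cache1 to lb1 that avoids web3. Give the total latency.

A few of the cache1→lb1 routes:
cache1 → cache2 → lb1: 5 + 13 = 18
cache1 → auth1 → web1 → cache2 → lb1: 2 + 5 + 7 + 13 = 27
cache1 → web1 → cache2 → lb1: 10 + 7 + 13 = 30
cache1 → auth1 → cache2 → lb1: 2 + 4 + 13 = 19
Best route has total 18 ms.

18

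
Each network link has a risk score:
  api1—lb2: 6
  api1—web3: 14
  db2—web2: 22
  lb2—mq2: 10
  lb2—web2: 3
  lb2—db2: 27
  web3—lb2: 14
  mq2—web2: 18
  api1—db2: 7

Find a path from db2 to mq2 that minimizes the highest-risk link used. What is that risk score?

10

A few of the db2→mq2 routes:
db2 → api1 → lb2 → mq2: max(7, 6, 10) = 10
db2 → api1 → web3 → lb2 → mq2: max(7, 14, 14, 10) = 14
db2 → api1 → web3 → lb2 → web2 → mq2: max(7, 14, 14, 3, 18) = 18
The minimum achievable maximum is 10.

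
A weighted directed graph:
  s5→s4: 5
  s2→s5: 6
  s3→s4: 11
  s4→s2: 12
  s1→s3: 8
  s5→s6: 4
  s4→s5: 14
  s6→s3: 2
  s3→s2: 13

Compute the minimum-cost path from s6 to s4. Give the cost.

Paths from s6 to s4:
s6-s3-s4: 2 + 11 = 13
s6-s3-s2-s5-s4: 2 + 13 + 6 + 5 = 26
Shortest: 13.

13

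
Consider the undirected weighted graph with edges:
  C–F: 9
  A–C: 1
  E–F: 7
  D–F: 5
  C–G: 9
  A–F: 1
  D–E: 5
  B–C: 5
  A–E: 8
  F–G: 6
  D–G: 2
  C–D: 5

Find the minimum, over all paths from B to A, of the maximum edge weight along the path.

A few of the B→A routes:
B-C-D-F-E-A: max(5, 5, 5, 7, 8) = 8
B-C-D-E-F-A: max(5, 5, 5, 7, 1) = 7
B-C-A: max(5, 1) = 5
B-C-D-F-A: max(5, 5, 5, 1) = 5
B-C-D-G-F-A: max(5, 5, 2, 6, 1) = 6
B-C-D-E-A: max(5, 5, 5, 8) = 8
Best route has worst link 5.

5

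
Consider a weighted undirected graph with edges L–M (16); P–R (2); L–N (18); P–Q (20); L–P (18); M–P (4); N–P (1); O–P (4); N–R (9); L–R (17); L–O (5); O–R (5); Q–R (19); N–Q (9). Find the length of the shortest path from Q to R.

12

Some routes from Q to R:
Q-P-R: 20 + 2 = 22
Q-N-R: 9 + 9 = 18
Q-R: 19
Q-N-P-R: 9 + 1 + 2 = 12
Q-P-O-R: 20 + 4 + 5 = 29
Q-N-P-O-R: 9 + 1 + 4 + 5 = 19
Shortest: 12.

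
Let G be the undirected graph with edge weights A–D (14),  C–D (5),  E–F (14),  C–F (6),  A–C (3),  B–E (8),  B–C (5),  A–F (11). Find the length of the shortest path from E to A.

Candidate routes:
E -> F -> A: 14 + 11 = 25
E -> F -> C -> A: 14 + 6 + 3 = 23
E -> B -> C -> D -> A: 8 + 5 + 5 + 14 = 32
E -> B -> C -> A: 8 + 5 + 3 = 16
E -> F -> C -> D -> A: 14 + 6 + 5 + 14 = 39
E -> B -> C -> F -> A: 8 + 5 + 6 + 11 = 30
Shortest: 16.

16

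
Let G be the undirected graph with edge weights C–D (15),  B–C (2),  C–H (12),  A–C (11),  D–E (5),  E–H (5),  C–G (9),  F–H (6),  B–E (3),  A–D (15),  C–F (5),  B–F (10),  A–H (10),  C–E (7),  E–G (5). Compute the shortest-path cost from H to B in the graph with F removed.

Comparing a few candidate routes:
H-C-B: 12 + 2 = 14
H-E-C-B: 5 + 7 + 2 = 14
H-E-B: 5 + 3 = 8
Shortest: 8.

8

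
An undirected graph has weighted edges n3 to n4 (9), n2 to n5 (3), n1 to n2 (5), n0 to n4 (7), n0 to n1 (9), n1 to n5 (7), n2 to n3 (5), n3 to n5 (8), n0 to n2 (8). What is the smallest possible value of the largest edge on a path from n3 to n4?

8

Comparing a few candidate routes:
n3 -> n2 -> n1 -> n0 -> n4: max(5, 5, 9, 7) = 9
n3 -> n5 -> n1 -> n2 -> n0 -> n4: max(8, 7, 5, 8, 7) = 8
n3 -> n2 -> n0 -> n4: max(5, 8, 7) = 8
n3 -> n5 -> n2 -> n0 -> n4: max(8, 3, 8, 7) = 8
The minimum achievable maximum is 8.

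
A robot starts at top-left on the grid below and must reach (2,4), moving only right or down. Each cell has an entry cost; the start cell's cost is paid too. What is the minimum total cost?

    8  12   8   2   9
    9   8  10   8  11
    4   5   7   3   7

Path r0c0 → r1c0 → r2c0 → r2c1 → r2c2 → r2c3 → r2c4: 8 + 9 + 4 + 5 + 7 + 3 + 7 = 43.
For comparison, the top-then-right route costs 57.

43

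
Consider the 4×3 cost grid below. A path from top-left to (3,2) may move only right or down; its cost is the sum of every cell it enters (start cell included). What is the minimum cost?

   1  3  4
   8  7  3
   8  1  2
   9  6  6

One optimal route is r0c0 -> r0c1 -> r0c2 -> r1c2 -> r2c2 -> r3c2.
Its cost is 1 + 3 + 4 + 3 + 2 + 6 = 19.

19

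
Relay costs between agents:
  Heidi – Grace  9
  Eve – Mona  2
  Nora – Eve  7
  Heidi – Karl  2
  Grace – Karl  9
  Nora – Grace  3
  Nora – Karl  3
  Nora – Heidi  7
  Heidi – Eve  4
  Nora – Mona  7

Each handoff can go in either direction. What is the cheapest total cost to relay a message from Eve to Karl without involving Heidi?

Candidate routes:
Eve -> Mona -> Nora -> Grace -> Karl: 2 + 7 + 3 + 9 = 21
Eve -> Nora -> Grace -> Karl: 7 + 3 + 9 = 19
Eve -> Mona -> Nora -> Karl: 2 + 7 + 3 = 12
Eve -> Nora -> Karl: 7 + 3 = 10
Best route has total 10.

10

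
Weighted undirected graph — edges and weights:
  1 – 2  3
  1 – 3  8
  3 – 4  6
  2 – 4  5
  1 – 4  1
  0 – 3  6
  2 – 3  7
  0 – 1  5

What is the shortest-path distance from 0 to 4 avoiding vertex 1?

12

Routes from 0 to 4 avoiding 1:
0 → 3 → 2 → 4: 6 + 7 + 5 = 18
0 → 3 → 4: 6 + 6 = 12
Best route has total 12.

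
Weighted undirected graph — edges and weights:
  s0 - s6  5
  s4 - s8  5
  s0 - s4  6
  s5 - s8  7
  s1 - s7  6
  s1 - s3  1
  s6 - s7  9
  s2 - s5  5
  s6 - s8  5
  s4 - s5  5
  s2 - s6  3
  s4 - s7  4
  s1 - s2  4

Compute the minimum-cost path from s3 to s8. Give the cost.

Some routes from s3 to s8:
s3 -> s1 -> s2 -> s6 -> s8: 1 + 4 + 3 + 5 = 13
s3 -> s1 -> s2 -> s5 -> s8: 1 + 4 + 5 + 7 = 17
s3 -> s1 -> s7 -> s4 -> s8: 1 + 6 + 4 + 5 = 16
The minimum is 13.

13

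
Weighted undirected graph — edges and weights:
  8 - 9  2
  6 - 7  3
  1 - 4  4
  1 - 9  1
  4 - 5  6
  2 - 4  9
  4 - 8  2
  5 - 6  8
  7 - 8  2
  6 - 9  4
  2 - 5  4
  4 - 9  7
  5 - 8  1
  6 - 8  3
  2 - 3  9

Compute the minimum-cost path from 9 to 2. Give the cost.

Comparing a few candidate routes:
9→6→8→5→2: 4 + 3 + 1 + 4 = 12
9→1→4→8→5→2: 1 + 4 + 2 + 1 + 4 = 12
9→8→5→2: 2 + 1 + 4 = 7
Best route has total 7.

7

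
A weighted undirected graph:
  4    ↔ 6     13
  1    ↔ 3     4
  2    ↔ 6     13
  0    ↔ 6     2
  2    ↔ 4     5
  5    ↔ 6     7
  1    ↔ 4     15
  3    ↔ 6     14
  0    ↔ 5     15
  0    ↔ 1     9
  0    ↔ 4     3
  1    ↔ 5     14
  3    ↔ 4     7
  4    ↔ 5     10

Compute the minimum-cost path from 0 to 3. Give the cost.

10

A few of the 0→3 routes:
0 - 6 - 4 - 3: 2 + 13 + 7 = 22
0 - 6 - 5 - 4 - 3: 2 + 7 + 10 + 7 = 26
0 - 1 - 3: 9 + 4 = 13
0 - 6 - 3: 2 + 14 = 16
0 - 4 - 3: 3 + 7 = 10
0 - 4 - 1 - 3: 3 + 15 + 4 = 22
Shortest: 10.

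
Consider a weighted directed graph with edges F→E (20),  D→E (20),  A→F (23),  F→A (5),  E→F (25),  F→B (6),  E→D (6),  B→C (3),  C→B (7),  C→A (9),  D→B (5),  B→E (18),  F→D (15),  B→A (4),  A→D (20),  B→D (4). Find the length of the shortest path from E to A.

Some routes from E to A:
E→F→A: 25 + 5 = 30
E→F→B→C→A: 25 + 6 + 3 + 9 = 43
E→F→B→A: 25 + 6 + 4 = 35
E→F→D→B→A: 25 + 15 + 5 + 4 = 49
E→D→B→C→A: 6 + 5 + 3 + 9 = 23
E→D→B→A: 6 + 5 + 4 = 15
The minimum is 15.

15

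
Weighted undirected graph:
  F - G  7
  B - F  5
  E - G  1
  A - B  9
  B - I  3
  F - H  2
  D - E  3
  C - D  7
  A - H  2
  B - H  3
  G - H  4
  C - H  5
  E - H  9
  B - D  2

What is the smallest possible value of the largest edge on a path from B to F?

3

Some routes from B to F:
B→F: max(5) = 5
B→D→C→H→F: max(2, 7, 5, 2) = 7
B→H→F: max(3, 2) = 3
B→D→E→G→F: max(2, 3, 1, 7) = 7
B→D→E→G→H→F: max(2, 3, 1, 4, 2) = 4
B→D→C→H→G→F: max(2, 7, 5, 4, 7) = 7
Best route has worst link 3.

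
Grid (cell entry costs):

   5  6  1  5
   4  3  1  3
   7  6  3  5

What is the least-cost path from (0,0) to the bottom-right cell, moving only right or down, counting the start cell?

21

Best path: [0,0]→[0,1]→[0,2]→[1,2]→[1,3]→[2,3]
Cost: 5 + 6 + 1 + 1 + 3 + 5 = 21
For comparison, the top-then-right route costs 25.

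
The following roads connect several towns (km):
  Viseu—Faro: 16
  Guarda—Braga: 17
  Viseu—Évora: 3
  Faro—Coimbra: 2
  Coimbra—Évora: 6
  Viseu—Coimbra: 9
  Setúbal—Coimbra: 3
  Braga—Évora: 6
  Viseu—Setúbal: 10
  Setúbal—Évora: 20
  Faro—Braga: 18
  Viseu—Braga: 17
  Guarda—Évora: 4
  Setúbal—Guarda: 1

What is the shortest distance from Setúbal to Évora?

5

A few of the Setúbal→Évora routes:
Setúbal→Viseu→Évora: 10 + 3 = 13
Setúbal→Coimbra→Viseu→Évora: 3 + 9 + 3 = 15
Setúbal→Coimbra→Évora: 3 + 6 = 9
Setúbal→Guarda→Évora: 1 + 4 = 5
The minimum is 5 km.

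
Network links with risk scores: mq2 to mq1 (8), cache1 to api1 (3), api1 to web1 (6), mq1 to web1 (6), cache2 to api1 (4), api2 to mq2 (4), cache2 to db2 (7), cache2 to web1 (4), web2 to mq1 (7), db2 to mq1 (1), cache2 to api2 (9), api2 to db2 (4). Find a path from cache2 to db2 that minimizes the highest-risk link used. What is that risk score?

6

A few of the cache2→db2 routes:
cache2→web1→mq1→db2: max(4, 6, 1) = 6
cache2→api2→db2: max(9, 4) = 9
cache2→api1→web1→mq1→mq2→api2→db2: max(4, 6, 6, 8, 4, 4) = 8
cache2→api1→web1→mq1→db2: max(4, 6, 6, 1) = 6
cache2→db2: max(7) = 7
cache2→web1→mq1→mq2→api2→db2: max(4, 6, 8, 4, 4) = 8
Best route has worst link 6.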